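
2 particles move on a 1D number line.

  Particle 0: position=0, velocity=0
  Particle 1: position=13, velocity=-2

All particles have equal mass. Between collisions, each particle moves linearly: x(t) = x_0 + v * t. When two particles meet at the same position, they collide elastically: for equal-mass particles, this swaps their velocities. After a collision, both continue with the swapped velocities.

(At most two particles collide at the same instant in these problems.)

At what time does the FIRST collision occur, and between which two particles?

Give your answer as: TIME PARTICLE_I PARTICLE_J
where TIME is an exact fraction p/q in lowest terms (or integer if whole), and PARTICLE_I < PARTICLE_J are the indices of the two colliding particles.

Pair (0,1): pos 0,13 vel 0,-2 -> gap=13, closing at 2/unit, collide at t=13/2
Earliest collision: t=13/2 between 0 and 1

Answer: 13/2 0 1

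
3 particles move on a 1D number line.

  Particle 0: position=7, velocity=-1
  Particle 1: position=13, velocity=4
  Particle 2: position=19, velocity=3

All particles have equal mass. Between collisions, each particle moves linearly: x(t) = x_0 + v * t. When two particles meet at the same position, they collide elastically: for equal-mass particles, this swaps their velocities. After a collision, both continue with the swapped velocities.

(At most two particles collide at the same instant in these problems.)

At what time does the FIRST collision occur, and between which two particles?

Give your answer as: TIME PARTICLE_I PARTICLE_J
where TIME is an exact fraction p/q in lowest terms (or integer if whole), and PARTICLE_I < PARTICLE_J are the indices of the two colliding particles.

Answer: 6 1 2

Derivation:
Pair (0,1): pos 7,13 vel -1,4 -> not approaching (rel speed -5 <= 0)
Pair (1,2): pos 13,19 vel 4,3 -> gap=6, closing at 1/unit, collide at t=6
Earliest collision: t=6 between 1 and 2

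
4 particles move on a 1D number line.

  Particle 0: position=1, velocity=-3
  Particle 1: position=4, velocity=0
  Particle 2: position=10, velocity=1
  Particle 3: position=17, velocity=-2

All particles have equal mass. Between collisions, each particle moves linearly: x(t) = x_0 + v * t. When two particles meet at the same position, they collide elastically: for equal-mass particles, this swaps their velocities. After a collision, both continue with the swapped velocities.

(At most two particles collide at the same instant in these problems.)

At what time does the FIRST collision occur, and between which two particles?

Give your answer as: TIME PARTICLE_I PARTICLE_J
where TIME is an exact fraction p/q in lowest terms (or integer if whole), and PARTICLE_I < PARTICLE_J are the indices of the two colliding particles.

Pair (0,1): pos 1,4 vel -3,0 -> not approaching (rel speed -3 <= 0)
Pair (1,2): pos 4,10 vel 0,1 -> not approaching (rel speed -1 <= 0)
Pair (2,3): pos 10,17 vel 1,-2 -> gap=7, closing at 3/unit, collide at t=7/3
Earliest collision: t=7/3 between 2 and 3

Answer: 7/3 2 3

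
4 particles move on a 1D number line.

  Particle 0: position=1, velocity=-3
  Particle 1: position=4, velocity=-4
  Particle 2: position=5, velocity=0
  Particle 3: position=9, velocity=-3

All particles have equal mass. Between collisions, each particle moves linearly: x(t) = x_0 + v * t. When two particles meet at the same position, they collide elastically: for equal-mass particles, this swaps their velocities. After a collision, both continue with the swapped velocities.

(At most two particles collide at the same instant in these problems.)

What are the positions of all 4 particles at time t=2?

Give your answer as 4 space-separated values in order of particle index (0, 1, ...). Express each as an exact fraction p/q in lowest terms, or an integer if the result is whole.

Collision at t=4/3: particles 2 and 3 swap velocities; positions: p0=-3 p1=-4/3 p2=5 p3=5; velocities now: v0=-3 v1=-4 v2=-3 v3=0
Advance to t=2 (no further collisions before then); velocities: v0=-3 v1=-4 v2=-3 v3=0; positions = -5 -4 3 5

Answer: -5 -4 3 5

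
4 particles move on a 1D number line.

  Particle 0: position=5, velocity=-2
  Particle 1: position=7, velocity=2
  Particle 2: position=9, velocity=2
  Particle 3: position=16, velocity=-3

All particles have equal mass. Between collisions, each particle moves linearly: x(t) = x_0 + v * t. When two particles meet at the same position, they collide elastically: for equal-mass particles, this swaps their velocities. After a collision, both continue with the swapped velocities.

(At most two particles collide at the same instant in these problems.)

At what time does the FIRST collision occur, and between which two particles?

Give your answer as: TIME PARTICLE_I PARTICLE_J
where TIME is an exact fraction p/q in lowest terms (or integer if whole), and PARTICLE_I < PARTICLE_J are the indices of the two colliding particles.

Answer: 7/5 2 3

Derivation:
Pair (0,1): pos 5,7 vel -2,2 -> not approaching (rel speed -4 <= 0)
Pair (1,2): pos 7,9 vel 2,2 -> not approaching (rel speed 0 <= 0)
Pair (2,3): pos 9,16 vel 2,-3 -> gap=7, closing at 5/unit, collide at t=7/5
Earliest collision: t=7/5 between 2 and 3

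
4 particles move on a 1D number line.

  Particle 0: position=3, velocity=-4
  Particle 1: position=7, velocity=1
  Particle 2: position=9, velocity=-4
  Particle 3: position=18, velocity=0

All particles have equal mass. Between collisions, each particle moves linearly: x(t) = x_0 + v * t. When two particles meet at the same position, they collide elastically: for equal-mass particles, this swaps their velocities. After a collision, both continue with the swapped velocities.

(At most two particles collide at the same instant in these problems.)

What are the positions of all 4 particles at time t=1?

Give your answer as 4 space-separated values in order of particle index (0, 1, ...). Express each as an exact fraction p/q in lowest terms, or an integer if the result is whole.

Answer: -1 5 8 18

Derivation:
Collision at t=2/5: particles 1 and 2 swap velocities; positions: p0=7/5 p1=37/5 p2=37/5 p3=18; velocities now: v0=-4 v1=-4 v2=1 v3=0
Advance to t=1 (no further collisions before then); velocities: v0=-4 v1=-4 v2=1 v3=0; positions = -1 5 8 18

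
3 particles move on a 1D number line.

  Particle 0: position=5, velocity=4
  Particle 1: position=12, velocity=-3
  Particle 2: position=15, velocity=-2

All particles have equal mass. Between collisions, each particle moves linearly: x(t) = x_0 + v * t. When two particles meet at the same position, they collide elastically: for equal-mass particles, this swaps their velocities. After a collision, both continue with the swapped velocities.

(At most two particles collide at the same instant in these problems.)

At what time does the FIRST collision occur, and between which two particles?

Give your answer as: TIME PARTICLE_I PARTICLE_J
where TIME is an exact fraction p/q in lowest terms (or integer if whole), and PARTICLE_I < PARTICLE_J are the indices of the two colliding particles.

Pair (0,1): pos 5,12 vel 4,-3 -> gap=7, closing at 7/unit, collide at t=1
Pair (1,2): pos 12,15 vel -3,-2 -> not approaching (rel speed -1 <= 0)
Earliest collision: t=1 between 0 and 1

Answer: 1 0 1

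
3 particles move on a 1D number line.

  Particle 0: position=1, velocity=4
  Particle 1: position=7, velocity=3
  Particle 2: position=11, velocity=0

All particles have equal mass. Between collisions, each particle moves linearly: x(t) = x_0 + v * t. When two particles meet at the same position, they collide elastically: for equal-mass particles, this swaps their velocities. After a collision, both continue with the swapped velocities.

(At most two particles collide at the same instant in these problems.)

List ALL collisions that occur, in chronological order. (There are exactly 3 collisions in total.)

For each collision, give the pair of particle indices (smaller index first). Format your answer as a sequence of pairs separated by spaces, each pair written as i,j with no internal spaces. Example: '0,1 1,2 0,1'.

Collision at t=4/3: particles 1 and 2 swap velocities; positions: p0=19/3 p1=11 p2=11; velocities now: v0=4 v1=0 v2=3
Collision at t=5/2: particles 0 and 1 swap velocities; positions: p0=11 p1=11 p2=29/2; velocities now: v0=0 v1=4 v2=3
Collision at t=6: particles 1 and 2 swap velocities; positions: p0=11 p1=25 p2=25; velocities now: v0=0 v1=3 v2=4

Answer: 1,2 0,1 1,2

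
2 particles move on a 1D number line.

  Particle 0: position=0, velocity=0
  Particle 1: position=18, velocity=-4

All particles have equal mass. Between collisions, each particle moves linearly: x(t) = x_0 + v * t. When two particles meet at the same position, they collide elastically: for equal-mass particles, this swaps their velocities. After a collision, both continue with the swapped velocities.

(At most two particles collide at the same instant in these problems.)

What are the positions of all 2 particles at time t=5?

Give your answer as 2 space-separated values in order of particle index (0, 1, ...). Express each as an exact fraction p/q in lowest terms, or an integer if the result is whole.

Collision at t=9/2: particles 0 and 1 swap velocities; positions: p0=0 p1=0; velocities now: v0=-4 v1=0
Advance to t=5 (no further collisions before then); velocities: v0=-4 v1=0; positions = -2 0

Answer: -2 0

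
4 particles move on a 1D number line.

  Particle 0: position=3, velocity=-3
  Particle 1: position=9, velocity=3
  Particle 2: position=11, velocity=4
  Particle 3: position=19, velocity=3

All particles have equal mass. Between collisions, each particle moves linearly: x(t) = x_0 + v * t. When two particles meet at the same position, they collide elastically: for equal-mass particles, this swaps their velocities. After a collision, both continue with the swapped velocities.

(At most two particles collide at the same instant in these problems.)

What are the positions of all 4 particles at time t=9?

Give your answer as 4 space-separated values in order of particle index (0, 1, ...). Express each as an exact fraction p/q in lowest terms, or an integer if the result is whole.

Answer: -24 36 46 47

Derivation:
Collision at t=8: particles 2 and 3 swap velocities; positions: p0=-21 p1=33 p2=43 p3=43; velocities now: v0=-3 v1=3 v2=3 v3=4
Advance to t=9 (no further collisions before then); velocities: v0=-3 v1=3 v2=3 v3=4; positions = -24 36 46 47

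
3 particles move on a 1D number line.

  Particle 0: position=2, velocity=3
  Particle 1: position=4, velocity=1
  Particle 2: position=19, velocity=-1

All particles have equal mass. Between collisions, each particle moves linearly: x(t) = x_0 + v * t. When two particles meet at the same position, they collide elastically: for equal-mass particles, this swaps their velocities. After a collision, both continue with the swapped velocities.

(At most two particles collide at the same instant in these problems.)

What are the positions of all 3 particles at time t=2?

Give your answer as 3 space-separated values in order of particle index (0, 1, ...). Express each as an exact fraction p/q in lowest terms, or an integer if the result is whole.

Answer: 6 8 17

Derivation:
Collision at t=1: particles 0 and 1 swap velocities; positions: p0=5 p1=5 p2=18; velocities now: v0=1 v1=3 v2=-1
Advance to t=2 (no further collisions before then); velocities: v0=1 v1=3 v2=-1; positions = 6 8 17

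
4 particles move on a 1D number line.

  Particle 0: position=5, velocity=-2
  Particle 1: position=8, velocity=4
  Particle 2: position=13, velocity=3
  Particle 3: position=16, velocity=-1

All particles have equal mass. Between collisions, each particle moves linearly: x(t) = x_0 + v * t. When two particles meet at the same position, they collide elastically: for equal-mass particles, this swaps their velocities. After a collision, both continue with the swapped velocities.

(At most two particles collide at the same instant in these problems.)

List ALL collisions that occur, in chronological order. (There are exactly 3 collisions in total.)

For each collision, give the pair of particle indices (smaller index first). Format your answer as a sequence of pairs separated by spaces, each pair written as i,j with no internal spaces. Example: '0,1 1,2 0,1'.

Collision at t=3/4: particles 2 and 3 swap velocities; positions: p0=7/2 p1=11 p2=61/4 p3=61/4; velocities now: v0=-2 v1=4 v2=-1 v3=3
Collision at t=8/5: particles 1 and 2 swap velocities; positions: p0=9/5 p1=72/5 p2=72/5 p3=89/5; velocities now: v0=-2 v1=-1 v2=4 v3=3
Collision at t=5: particles 2 and 3 swap velocities; positions: p0=-5 p1=11 p2=28 p3=28; velocities now: v0=-2 v1=-1 v2=3 v3=4

Answer: 2,3 1,2 2,3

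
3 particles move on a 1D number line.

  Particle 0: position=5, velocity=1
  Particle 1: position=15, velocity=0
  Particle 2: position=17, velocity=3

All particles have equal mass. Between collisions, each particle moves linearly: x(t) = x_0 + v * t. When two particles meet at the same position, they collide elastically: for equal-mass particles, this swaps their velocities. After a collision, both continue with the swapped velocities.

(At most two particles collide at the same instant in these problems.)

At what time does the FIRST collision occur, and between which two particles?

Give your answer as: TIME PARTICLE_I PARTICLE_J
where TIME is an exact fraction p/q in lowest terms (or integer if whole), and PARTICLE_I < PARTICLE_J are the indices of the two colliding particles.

Answer: 10 0 1

Derivation:
Pair (0,1): pos 5,15 vel 1,0 -> gap=10, closing at 1/unit, collide at t=10
Pair (1,2): pos 15,17 vel 0,3 -> not approaching (rel speed -3 <= 0)
Earliest collision: t=10 between 0 and 1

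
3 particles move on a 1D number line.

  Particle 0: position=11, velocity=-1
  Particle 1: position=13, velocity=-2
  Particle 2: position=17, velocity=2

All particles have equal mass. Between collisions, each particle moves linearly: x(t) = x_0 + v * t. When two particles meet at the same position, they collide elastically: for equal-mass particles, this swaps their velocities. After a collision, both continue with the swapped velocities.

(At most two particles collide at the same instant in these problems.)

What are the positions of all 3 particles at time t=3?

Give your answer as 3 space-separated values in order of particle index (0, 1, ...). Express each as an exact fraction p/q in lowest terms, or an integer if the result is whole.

Collision at t=2: particles 0 and 1 swap velocities; positions: p0=9 p1=9 p2=21; velocities now: v0=-2 v1=-1 v2=2
Advance to t=3 (no further collisions before then); velocities: v0=-2 v1=-1 v2=2; positions = 7 8 23

Answer: 7 8 23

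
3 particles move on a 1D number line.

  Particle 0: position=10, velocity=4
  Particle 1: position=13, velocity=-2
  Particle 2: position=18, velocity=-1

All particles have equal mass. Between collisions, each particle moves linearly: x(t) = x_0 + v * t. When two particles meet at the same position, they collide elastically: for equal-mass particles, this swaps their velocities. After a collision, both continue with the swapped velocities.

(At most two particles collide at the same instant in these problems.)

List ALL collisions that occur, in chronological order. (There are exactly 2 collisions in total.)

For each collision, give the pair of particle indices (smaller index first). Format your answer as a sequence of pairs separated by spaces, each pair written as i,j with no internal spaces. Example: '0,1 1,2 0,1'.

Answer: 0,1 1,2

Derivation:
Collision at t=1/2: particles 0 and 1 swap velocities; positions: p0=12 p1=12 p2=35/2; velocities now: v0=-2 v1=4 v2=-1
Collision at t=8/5: particles 1 and 2 swap velocities; positions: p0=49/5 p1=82/5 p2=82/5; velocities now: v0=-2 v1=-1 v2=4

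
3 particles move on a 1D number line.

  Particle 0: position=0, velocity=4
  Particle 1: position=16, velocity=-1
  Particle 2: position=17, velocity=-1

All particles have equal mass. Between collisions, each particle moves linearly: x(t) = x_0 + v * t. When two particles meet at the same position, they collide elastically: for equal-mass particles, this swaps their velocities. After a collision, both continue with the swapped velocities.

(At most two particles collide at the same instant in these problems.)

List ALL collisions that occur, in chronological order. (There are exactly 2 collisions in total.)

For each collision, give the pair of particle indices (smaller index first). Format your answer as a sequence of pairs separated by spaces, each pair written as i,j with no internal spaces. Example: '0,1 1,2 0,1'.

Collision at t=16/5: particles 0 and 1 swap velocities; positions: p0=64/5 p1=64/5 p2=69/5; velocities now: v0=-1 v1=4 v2=-1
Collision at t=17/5: particles 1 and 2 swap velocities; positions: p0=63/5 p1=68/5 p2=68/5; velocities now: v0=-1 v1=-1 v2=4

Answer: 0,1 1,2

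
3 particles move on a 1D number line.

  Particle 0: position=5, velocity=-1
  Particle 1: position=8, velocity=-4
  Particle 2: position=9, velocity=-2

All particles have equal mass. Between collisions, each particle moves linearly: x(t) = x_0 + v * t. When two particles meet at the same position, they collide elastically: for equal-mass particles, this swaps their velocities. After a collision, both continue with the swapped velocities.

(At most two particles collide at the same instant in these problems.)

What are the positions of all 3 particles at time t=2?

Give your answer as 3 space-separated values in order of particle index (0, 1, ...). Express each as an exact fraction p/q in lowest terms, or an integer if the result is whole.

Answer: 0 3 5

Derivation:
Collision at t=1: particles 0 and 1 swap velocities; positions: p0=4 p1=4 p2=7; velocities now: v0=-4 v1=-1 v2=-2
Advance to t=2 (no further collisions before then); velocities: v0=-4 v1=-1 v2=-2; positions = 0 3 5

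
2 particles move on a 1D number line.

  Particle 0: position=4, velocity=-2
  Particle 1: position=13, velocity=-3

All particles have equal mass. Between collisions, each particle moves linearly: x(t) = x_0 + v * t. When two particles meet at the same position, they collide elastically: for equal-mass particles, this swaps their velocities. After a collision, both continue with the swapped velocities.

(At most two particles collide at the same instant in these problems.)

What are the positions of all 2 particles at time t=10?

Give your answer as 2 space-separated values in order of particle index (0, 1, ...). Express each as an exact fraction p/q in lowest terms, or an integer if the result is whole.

Answer: -17 -16

Derivation:
Collision at t=9: particles 0 and 1 swap velocities; positions: p0=-14 p1=-14; velocities now: v0=-3 v1=-2
Advance to t=10 (no further collisions before then); velocities: v0=-3 v1=-2; positions = -17 -16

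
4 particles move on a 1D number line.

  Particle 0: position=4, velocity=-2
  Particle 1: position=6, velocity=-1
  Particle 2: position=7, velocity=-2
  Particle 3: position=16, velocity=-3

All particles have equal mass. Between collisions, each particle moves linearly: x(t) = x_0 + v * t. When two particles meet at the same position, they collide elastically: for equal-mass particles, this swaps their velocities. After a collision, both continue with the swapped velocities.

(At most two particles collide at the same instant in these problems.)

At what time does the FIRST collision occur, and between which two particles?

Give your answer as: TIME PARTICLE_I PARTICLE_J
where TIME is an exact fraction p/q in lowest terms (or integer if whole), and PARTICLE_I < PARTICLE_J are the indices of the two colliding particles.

Answer: 1 1 2

Derivation:
Pair (0,1): pos 4,6 vel -2,-1 -> not approaching (rel speed -1 <= 0)
Pair (1,2): pos 6,7 vel -1,-2 -> gap=1, closing at 1/unit, collide at t=1
Pair (2,3): pos 7,16 vel -2,-3 -> gap=9, closing at 1/unit, collide at t=9
Earliest collision: t=1 between 1 and 2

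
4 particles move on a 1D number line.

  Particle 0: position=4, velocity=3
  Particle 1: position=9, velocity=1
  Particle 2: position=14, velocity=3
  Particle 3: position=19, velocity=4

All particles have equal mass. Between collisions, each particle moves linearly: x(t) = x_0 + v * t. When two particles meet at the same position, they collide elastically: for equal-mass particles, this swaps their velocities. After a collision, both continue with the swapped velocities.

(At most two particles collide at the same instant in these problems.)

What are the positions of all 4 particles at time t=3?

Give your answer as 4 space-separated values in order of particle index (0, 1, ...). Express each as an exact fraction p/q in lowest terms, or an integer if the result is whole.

Collision at t=5/2: particles 0 and 1 swap velocities; positions: p0=23/2 p1=23/2 p2=43/2 p3=29; velocities now: v0=1 v1=3 v2=3 v3=4
Advance to t=3 (no further collisions before then); velocities: v0=1 v1=3 v2=3 v3=4; positions = 12 13 23 31

Answer: 12 13 23 31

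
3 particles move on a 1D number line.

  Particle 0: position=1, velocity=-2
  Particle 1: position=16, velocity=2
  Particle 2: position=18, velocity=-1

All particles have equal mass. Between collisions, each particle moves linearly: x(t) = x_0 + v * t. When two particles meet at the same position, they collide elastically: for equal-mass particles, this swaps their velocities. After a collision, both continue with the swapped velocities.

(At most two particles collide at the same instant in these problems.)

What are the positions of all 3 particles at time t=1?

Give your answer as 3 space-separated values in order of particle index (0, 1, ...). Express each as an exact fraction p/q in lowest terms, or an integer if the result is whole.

Collision at t=2/3: particles 1 and 2 swap velocities; positions: p0=-1/3 p1=52/3 p2=52/3; velocities now: v0=-2 v1=-1 v2=2
Advance to t=1 (no further collisions before then); velocities: v0=-2 v1=-1 v2=2; positions = -1 17 18

Answer: -1 17 18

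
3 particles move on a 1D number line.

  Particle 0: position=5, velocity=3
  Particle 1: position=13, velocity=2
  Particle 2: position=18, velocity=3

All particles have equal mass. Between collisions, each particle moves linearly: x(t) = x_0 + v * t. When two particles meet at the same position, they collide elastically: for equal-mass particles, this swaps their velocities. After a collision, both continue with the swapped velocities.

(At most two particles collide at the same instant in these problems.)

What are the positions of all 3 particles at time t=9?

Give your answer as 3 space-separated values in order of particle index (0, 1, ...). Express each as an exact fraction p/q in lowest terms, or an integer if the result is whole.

Collision at t=8: particles 0 and 1 swap velocities; positions: p0=29 p1=29 p2=42; velocities now: v0=2 v1=3 v2=3
Advance to t=9 (no further collisions before then); velocities: v0=2 v1=3 v2=3; positions = 31 32 45

Answer: 31 32 45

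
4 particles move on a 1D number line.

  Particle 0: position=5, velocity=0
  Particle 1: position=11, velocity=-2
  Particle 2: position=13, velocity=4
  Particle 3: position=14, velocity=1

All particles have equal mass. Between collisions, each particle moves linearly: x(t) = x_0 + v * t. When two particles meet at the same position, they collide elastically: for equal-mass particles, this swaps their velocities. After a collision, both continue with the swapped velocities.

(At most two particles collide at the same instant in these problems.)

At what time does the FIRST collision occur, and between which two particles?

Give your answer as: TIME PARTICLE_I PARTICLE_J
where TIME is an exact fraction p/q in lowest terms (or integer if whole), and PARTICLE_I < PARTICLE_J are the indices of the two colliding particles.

Pair (0,1): pos 5,11 vel 0,-2 -> gap=6, closing at 2/unit, collide at t=3
Pair (1,2): pos 11,13 vel -2,4 -> not approaching (rel speed -6 <= 0)
Pair (2,3): pos 13,14 vel 4,1 -> gap=1, closing at 3/unit, collide at t=1/3
Earliest collision: t=1/3 between 2 and 3

Answer: 1/3 2 3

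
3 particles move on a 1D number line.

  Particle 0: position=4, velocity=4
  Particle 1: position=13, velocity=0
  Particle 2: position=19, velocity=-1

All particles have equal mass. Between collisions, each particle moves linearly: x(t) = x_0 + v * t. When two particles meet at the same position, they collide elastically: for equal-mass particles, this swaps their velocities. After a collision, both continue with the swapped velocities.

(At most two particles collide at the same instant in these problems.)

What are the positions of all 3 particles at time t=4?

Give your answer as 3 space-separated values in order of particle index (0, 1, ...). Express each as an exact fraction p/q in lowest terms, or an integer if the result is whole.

Answer: 13 15 20

Derivation:
Collision at t=9/4: particles 0 and 1 swap velocities; positions: p0=13 p1=13 p2=67/4; velocities now: v0=0 v1=4 v2=-1
Collision at t=3: particles 1 and 2 swap velocities; positions: p0=13 p1=16 p2=16; velocities now: v0=0 v1=-1 v2=4
Advance to t=4 (no further collisions before then); velocities: v0=0 v1=-1 v2=4; positions = 13 15 20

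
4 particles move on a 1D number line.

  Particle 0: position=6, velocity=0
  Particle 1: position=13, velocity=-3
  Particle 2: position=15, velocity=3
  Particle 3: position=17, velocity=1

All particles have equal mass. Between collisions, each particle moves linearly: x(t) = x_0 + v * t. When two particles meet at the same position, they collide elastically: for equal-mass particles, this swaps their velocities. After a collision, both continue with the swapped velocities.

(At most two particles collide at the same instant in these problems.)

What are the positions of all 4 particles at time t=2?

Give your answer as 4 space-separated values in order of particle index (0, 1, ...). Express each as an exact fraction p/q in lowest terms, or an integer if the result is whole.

Answer: 6 7 19 21

Derivation:
Collision at t=1: particles 2 and 3 swap velocities; positions: p0=6 p1=10 p2=18 p3=18; velocities now: v0=0 v1=-3 v2=1 v3=3
Advance to t=2 (no further collisions before then); velocities: v0=0 v1=-3 v2=1 v3=3; positions = 6 7 19 21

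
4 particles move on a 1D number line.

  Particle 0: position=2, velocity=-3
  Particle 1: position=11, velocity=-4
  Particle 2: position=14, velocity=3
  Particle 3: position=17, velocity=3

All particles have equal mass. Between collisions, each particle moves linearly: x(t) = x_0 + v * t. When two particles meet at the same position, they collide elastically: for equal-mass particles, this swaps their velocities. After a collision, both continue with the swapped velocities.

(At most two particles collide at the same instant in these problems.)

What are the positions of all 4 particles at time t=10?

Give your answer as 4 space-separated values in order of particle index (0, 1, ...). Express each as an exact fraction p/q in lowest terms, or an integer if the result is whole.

Collision at t=9: particles 0 and 1 swap velocities; positions: p0=-25 p1=-25 p2=41 p3=44; velocities now: v0=-4 v1=-3 v2=3 v3=3
Advance to t=10 (no further collisions before then); velocities: v0=-4 v1=-3 v2=3 v3=3; positions = -29 -28 44 47

Answer: -29 -28 44 47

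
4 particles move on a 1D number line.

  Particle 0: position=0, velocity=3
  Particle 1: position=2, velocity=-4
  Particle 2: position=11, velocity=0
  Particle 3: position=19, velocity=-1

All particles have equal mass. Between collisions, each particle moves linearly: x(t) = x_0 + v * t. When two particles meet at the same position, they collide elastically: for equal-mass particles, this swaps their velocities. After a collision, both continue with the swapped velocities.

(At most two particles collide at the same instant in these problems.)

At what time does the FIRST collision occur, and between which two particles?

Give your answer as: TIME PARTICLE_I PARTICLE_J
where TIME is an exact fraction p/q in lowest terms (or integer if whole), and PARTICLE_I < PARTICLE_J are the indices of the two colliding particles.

Pair (0,1): pos 0,2 vel 3,-4 -> gap=2, closing at 7/unit, collide at t=2/7
Pair (1,2): pos 2,11 vel -4,0 -> not approaching (rel speed -4 <= 0)
Pair (2,3): pos 11,19 vel 0,-1 -> gap=8, closing at 1/unit, collide at t=8
Earliest collision: t=2/7 between 0 and 1

Answer: 2/7 0 1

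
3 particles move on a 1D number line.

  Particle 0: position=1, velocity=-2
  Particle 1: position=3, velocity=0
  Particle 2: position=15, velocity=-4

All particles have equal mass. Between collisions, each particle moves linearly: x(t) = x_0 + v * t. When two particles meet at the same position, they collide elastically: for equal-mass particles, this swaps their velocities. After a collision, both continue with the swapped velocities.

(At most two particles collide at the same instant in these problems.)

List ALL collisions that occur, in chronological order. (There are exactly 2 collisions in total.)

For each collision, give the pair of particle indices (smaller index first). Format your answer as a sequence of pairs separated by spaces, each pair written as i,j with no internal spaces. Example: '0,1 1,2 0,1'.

Answer: 1,2 0,1

Derivation:
Collision at t=3: particles 1 and 2 swap velocities; positions: p0=-5 p1=3 p2=3; velocities now: v0=-2 v1=-4 v2=0
Collision at t=7: particles 0 and 1 swap velocities; positions: p0=-13 p1=-13 p2=3; velocities now: v0=-4 v1=-2 v2=0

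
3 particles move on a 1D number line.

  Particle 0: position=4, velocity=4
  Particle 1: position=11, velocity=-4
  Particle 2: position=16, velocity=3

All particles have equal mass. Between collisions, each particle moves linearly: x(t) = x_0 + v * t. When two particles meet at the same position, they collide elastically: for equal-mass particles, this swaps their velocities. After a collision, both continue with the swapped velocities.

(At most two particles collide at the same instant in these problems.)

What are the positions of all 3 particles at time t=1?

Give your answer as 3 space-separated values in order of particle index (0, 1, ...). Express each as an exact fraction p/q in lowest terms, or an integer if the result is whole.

Answer: 7 8 19

Derivation:
Collision at t=7/8: particles 0 and 1 swap velocities; positions: p0=15/2 p1=15/2 p2=149/8; velocities now: v0=-4 v1=4 v2=3
Advance to t=1 (no further collisions before then); velocities: v0=-4 v1=4 v2=3; positions = 7 8 19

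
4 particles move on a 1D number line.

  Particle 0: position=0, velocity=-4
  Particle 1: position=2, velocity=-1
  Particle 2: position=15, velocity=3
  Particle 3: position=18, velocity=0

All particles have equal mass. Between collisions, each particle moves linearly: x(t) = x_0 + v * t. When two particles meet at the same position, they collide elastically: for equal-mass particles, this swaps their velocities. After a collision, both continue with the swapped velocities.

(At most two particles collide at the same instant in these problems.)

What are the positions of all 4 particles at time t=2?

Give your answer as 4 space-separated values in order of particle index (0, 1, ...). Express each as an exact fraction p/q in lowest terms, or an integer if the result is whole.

Answer: -8 0 18 21

Derivation:
Collision at t=1: particles 2 and 3 swap velocities; positions: p0=-4 p1=1 p2=18 p3=18; velocities now: v0=-4 v1=-1 v2=0 v3=3
Advance to t=2 (no further collisions before then); velocities: v0=-4 v1=-1 v2=0 v3=3; positions = -8 0 18 21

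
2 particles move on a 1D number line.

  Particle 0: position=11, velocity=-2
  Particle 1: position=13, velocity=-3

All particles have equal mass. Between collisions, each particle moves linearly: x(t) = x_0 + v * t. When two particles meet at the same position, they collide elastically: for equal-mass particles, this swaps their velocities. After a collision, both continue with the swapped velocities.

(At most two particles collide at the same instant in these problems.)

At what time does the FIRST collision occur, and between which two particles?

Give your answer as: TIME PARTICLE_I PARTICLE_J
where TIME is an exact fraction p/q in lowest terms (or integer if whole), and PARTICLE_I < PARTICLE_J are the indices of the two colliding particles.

Pair (0,1): pos 11,13 vel -2,-3 -> gap=2, closing at 1/unit, collide at t=2
Earliest collision: t=2 between 0 and 1

Answer: 2 0 1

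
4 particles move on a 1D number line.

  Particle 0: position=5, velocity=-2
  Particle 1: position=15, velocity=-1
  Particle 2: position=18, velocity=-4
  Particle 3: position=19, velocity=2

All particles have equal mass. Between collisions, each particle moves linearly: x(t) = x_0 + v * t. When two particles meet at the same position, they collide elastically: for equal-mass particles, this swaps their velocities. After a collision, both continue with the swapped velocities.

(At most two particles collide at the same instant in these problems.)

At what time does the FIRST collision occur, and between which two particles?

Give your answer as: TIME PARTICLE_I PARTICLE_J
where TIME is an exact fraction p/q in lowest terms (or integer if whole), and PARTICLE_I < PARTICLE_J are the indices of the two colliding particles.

Pair (0,1): pos 5,15 vel -2,-1 -> not approaching (rel speed -1 <= 0)
Pair (1,2): pos 15,18 vel -1,-4 -> gap=3, closing at 3/unit, collide at t=1
Pair (2,3): pos 18,19 vel -4,2 -> not approaching (rel speed -6 <= 0)
Earliest collision: t=1 between 1 and 2

Answer: 1 1 2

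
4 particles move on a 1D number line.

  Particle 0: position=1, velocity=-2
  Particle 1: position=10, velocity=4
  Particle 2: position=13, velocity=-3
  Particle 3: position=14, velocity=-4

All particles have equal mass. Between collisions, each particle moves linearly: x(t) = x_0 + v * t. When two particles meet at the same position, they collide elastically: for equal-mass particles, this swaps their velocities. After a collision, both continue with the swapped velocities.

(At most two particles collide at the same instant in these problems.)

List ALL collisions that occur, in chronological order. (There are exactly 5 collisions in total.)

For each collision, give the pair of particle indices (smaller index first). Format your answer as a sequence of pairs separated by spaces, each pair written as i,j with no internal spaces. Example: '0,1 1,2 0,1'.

Answer: 1,2 2,3 1,2 0,1 1,2

Derivation:
Collision at t=3/7: particles 1 and 2 swap velocities; positions: p0=1/7 p1=82/7 p2=82/7 p3=86/7; velocities now: v0=-2 v1=-3 v2=4 v3=-4
Collision at t=1/2: particles 2 and 3 swap velocities; positions: p0=0 p1=23/2 p2=12 p3=12; velocities now: v0=-2 v1=-3 v2=-4 v3=4
Collision at t=1: particles 1 and 2 swap velocities; positions: p0=-1 p1=10 p2=10 p3=14; velocities now: v0=-2 v1=-4 v2=-3 v3=4
Collision at t=13/2: particles 0 and 1 swap velocities; positions: p0=-12 p1=-12 p2=-13/2 p3=36; velocities now: v0=-4 v1=-2 v2=-3 v3=4
Collision at t=12: particles 1 and 2 swap velocities; positions: p0=-34 p1=-23 p2=-23 p3=58; velocities now: v0=-4 v1=-3 v2=-2 v3=4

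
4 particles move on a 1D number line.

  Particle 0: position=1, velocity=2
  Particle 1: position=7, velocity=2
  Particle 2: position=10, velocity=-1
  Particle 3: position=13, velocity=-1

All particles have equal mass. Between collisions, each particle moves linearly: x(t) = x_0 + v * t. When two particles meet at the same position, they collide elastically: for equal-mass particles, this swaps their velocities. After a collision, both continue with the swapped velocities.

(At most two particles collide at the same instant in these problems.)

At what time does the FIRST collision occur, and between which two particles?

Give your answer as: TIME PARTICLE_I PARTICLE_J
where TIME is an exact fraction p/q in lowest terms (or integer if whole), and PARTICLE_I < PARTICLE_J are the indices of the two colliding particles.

Answer: 1 1 2

Derivation:
Pair (0,1): pos 1,7 vel 2,2 -> not approaching (rel speed 0 <= 0)
Pair (1,2): pos 7,10 vel 2,-1 -> gap=3, closing at 3/unit, collide at t=1
Pair (2,3): pos 10,13 vel -1,-1 -> not approaching (rel speed 0 <= 0)
Earliest collision: t=1 between 1 and 2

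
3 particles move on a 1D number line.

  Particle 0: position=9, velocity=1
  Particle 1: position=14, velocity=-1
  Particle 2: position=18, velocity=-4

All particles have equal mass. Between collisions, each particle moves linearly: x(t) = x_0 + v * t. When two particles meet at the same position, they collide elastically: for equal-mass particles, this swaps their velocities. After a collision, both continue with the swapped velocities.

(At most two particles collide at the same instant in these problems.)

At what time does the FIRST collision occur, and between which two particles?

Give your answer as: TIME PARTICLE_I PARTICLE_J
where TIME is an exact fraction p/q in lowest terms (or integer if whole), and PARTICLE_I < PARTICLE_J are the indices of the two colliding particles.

Pair (0,1): pos 9,14 vel 1,-1 -> gap=5, closing at 2/unit, collide at t=5/2
Pair (1,2): pos 14,18 vel -1,-4 -> gap=4, closing at 3/unit, collide at t=4/3
Earliest collision: t=4/3 between 1 and 2

Answer: 4/3 1 2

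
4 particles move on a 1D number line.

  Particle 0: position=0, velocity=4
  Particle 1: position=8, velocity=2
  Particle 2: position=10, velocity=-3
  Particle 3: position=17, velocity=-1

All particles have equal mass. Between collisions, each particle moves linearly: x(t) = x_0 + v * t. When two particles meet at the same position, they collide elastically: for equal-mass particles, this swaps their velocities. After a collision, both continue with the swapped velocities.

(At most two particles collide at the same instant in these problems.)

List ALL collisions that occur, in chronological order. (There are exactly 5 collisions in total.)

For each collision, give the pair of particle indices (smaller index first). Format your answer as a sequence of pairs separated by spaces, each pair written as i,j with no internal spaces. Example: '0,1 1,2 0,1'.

Collision at t=2/5: particles 1 and 2 swap velocities; positions: p0=8/5 p1=44/5 p2=44/5 p3=83/5; velocities now: v0=4 v1=-3 v2=2 v3=-1
Collision at t=10/7: particles 0 and 1 swap velocities; positions: p0=40/7 p1=40/7 p2=76/7 p3=109/7; velocities now: v0=-3 v1=4 v2=2 v3=-1
Collision at t=3: particles 2 and 3 swap velocities; positions: p0=1 p1=12 p2=14 p3=14; velocities now: v0=-3 v1=4 v2=-1 v3=2
Collision at t=17/5: particles 1 and 2 swap velocities; positions: p0=-1/5 p1=68/5 p2=68/5 p3=74/5; velocities now: v0=-3 v1=-1 v2=4 v3=2
Collision at t=4: particles 2 and 3 swap velocities; positions: p0=-2 p1=13 p2=16 p3=16; velocities now: v0=-3 v1=-1 v2=2 v3=4

Answer: 1,2 0,1 2,3 1,2 2,3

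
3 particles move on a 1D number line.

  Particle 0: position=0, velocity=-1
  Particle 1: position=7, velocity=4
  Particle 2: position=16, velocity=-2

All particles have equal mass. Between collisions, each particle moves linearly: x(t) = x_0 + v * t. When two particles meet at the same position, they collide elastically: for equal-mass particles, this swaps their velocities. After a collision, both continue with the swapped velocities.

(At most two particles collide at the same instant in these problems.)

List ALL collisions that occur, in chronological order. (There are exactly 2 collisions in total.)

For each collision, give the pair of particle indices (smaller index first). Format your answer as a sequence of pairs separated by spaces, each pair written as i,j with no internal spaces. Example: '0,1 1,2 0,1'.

Answer: 1,2 0,1

Derivation:
Collision at t=3/2: particles 1 and 2 swap velocities; positions: p0=-3/2 p1=13 p2=13; velocities now: v0=-1 v1=-2 v2=4
Collision at t=16: particles 0 and 1 swap velocities; positions: p0=-16 p1=-16 p2=71; velocities now: v0=-2 v1=-1 v2=4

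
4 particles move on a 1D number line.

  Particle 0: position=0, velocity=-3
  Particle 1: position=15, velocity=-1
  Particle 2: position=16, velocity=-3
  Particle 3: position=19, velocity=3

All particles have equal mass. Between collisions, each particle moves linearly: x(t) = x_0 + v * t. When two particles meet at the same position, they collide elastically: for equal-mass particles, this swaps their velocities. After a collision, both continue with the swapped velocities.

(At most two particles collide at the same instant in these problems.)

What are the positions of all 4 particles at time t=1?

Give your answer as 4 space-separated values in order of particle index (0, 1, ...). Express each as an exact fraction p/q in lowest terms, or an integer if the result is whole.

Collision at t=1/2: particles 1 and 2 swap velocities; positions: p0=-3/2 p1=29/2 p2=29/2 p3=41/2; velocities now: v0=-3 v1=-3 v2=-1 v3=3
Advance to t=1 (no further collisions before then); velocities: v0=-3 v1=-3 v2=-1 v3=3; positions = -3 13 14 22

Answer: -3 13 14 22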